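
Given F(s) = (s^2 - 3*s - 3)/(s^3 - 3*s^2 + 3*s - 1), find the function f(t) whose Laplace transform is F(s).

f(t) = -5*t^2*exp(t)/2 - t*exp(t) + exp(t)

Factor the denominator: s^3 - 3*s^2 + 3*s - 1 = (s - 1)^3.
Partial fraction decomposition gives [1/(s - 1)] + [-1/(s - 1)^2] + [-5/(s - 1)^3].
Invert each term: 1/(s - 1) ↔ e^(t); -1/(s - 1)^2 ↔ -t·e^(t); -5/(s - 1)^3 ↔ (-5/2)t^2·e^(t).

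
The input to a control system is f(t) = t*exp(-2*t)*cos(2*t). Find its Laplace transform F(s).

L{cos(2t)} = s/(s^2 + 4).
Multiplying by e^(-2t) shifts s → s + 2, so L{exp(-2*t)*cos(2*t)} = (s + 2)/((s + 2)^2 + 4).
Then apply L{t·g(t)} = -d/ds[G(s)] with G(s) = (s + 2)/((s + 2)^2 + 4):
differentiating 1 time and applying the sign gives s*(s + 4)/(s^2 + 4*s + 8)^2.

F(s) = s*(s + 4)/(s^2 + 4*s + 8)^2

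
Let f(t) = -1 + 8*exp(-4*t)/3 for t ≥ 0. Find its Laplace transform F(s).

F(s) = 8/(3*(s + 4)) - 1/s

By linearity of the Laplace transform, transform each term separately.
(8/3)·[L{e^(-4t)} = 1/(s + 4)]; L{-1} = -1/s.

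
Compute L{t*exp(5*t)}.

(s - 5)^(-2)

L{e^(5t)} = 1/(s - 5).
Then apply L{t·g(t)} = -d/ds[G(s)] with G(s) = 1/(s - 5):
differentiating 1 time and applying the sign gives (s - 5)^(-2).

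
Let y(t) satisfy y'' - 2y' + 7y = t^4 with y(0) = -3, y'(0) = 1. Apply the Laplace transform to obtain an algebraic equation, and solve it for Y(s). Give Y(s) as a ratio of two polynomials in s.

Y(s) = (-3*s^6 + 7*s^5 + 24)/(s^7 - 2*s^6 + 7*s^5)

Transform both sides with L{·}.
With L{y''} = s^2 Y - s·y(0) - y'(0) and L{y'} = sY - y(0), with y(0) = -3, y'(0) = 1: the LHS transforms to (s^2 - 2*s + 7)Y - (-3*s + 7).
The right side is L{t^4} = 24/s^5.
So (s^2 - 2*s + 7)Y = 24/s^5 + (-3*s + 7).
Isolate Y and clear denominators.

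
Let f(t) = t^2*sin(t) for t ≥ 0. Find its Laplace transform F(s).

L{sin(t)} = 1/(s^2 + 1).
Then apply L{t^2·g(t)} = (-1)^2 d^2/ds^2[G(s)] with G(s) = 1/(s^2 + 1):
differentiating 2 times and applying the sign gives 2*(3*s^2 - 1)/(s^2 + 1)^3.

F(s) = 2*(3*s^2 - 1)/(s^2 + 1)^3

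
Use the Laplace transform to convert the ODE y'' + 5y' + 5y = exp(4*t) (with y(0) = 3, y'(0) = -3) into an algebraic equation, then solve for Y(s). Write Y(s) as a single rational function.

Y(s) = (3*s^2 - 47)/(s^3 + s^2 - 15*s - 20)

Apply the Laplace transform to the equation.
With L{y''} = s^2 Y - s·y(0) - y'(0) and L{y'} = sY - y(0), with y(0) = 3, y'(0) = -3: the LHS transforms to (s^2 + 5*s + 5)Y - (3*s + 12).
The right side is L{exp(4*t)} = 1/(s - 4).
So (s^2 + 5*s + 5)Y = 1/(s - 4) + (3*s + 12).
Solve for Y(s) and write it as one ratio of polynomials.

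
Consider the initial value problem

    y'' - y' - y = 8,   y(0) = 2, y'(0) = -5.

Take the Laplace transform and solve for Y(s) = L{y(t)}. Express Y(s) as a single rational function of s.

Y(s) = (2*s^2 - 7*s + 8)/(s^3 - s^2 - s)

Take the Laplace transform of both sides.
The derivative rules (L{y''} = s^2 Y - s·y(0) - y'(0) and L{y'} = sY - y(0), with y(0) = 2, y'(0) = -5) turn the left side into (s^2 - s - 1)Y - (2*s - 7).
The right side is L{8} = 8/s.
So (s^2 - s - 1)Y = 8/s + (2*s - 7).
Solve for Y(s) and write it as one ratio of polynomials.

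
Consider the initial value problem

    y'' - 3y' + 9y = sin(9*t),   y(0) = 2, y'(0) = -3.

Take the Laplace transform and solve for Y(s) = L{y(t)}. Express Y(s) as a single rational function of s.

Y(s) = (2*s^3 - 9*s^2 + 162*s - 720)/(s^4 - 3*s^3 + 90*s^2 - 243*s + 729)

Take the Laplace transform of both sides.
The derivative rules (L{y''} = s^2 Y - s·y(0) - y'(0) and L{y'} = sY - y(0), with y(0) = 2, y'(0) = -3) turn the left side into (s^2 - 3*s + 9)Y - (2*s - 9).
The right side is L{sin(9*t)} = 9/(s^2 + 81).
So (s^2 - 3*s + 9)Y = 9/(s^2 + 81) + (2*s - 9).
Solve for Y(s) and write it as one ratio of polynomials.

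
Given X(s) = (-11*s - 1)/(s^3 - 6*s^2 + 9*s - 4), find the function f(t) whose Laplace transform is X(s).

f(t) = 4*t*exp(t) - 5*exp(4*t) + 5*exp(t)

Factor the denominator: s^3 - 6*s^2 + 9*s - 4 = (s - 4)*(s - 1)^2.
Partial fraction decomposition gives [5/(s - 1)] + [4/(s - 1)^2] + [-5/(s - 4)].
Invert each term: 5/(s - 1) ↔ 5e^(t); 4/(s - 1)^2 ↔ 4t·e^(t); -5/(s - 4) ↔ -5e^(4t).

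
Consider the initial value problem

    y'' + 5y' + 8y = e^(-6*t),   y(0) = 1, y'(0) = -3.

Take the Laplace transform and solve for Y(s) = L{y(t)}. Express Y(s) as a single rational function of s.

Y(s) = (s^2 + 8*s + 13)/(s^3 + 11*s^2 + 38*s + 48)

Apply the Laplace transform to the equation.
Using L{y''} = s^2 Y - s·y(0) - y'(0) and L{y'} = sY - y(0), with y(0) = 1, y'(0) = -3, the left side becomes (s^2 + 5*s + 8)Y - (s + 2).
The right side is L{e^(-6*t)} = 1/(s + 6).
So (s^2 + 5*s + 8)Y = 1/(s + 6) + (s + 2).
Isolate Y and clear denominators.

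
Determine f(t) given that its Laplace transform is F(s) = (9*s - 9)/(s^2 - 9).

f(t) = 3*exp(3*t) + 6*exp(-3*t)

Factor the denominator: s^2 - 9 = (s - 3)*(s + 3).
Partial fraction decomposition gives [6/(s + 3)] + [3/(s - 3)].
Invert each term: 6/(s + 3) ↔ 6e^(-3t); 3/(s - 3) ↔ 3e^(3t).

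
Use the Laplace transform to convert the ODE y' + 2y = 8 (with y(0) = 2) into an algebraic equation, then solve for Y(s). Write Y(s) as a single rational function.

Apply the Laplace transform to the equation.
The derivative rules (L{y'} = sY - y(0) = sY - 2) turn the left side into (s + 2)Y - (2).
The right side is L{8} = 8/s.
So (s + 2)Y = 8/s + (2).
Divide through and combine into a single rational function.

Y(s) = (2*s + 8)/(s^2 + 2*s)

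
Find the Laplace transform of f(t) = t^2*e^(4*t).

2/(s - 4)^3

L{e^(4t)} = 1/(s - 4).
Then apply L{t^2·g(t)} = (-1)^2 d^2/ds^2[H(s)] with H(s) = 1/(s - 4):
differentiating 2 times and applying the sign gives 2/(s - 4)^3.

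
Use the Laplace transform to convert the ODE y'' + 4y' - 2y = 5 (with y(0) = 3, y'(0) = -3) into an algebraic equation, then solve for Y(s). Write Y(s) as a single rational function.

Y(s) = (3*s^2 + 9*s + 5)/(s^3 + 4*s^2 - 2*s)

Apply the Laplace transform to the equation.
With L{y''} = s^2 Y - s·y(0) - y'(0) and L{y'} = sY - y(0), with y(0) = 3, y'(0) = -3: the LHS transforms to (s^2 + 4*s - 2)Y - (3*s + 9).
The right side is L{5} = 5/s.
So (s^2 + 4*s - 2)Y = 5/s + (3*s + 9).
Solve for Y(s) and write it as one ratio of polynomials.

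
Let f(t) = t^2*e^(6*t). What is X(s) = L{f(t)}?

L{e^(6t)} = 1/(s - 6).
Then apply L{t^2·g(t)} = (-1)^2 d^2/ds^2[G(s)] with G(s) = 1/(s - 6):
differentiating 2 times and applying the sign gives 2/(s - 6)^3.

X(s) = 2/(s - 6)^3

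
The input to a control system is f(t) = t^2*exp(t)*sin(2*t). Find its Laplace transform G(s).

G(s) = 4*(3*s^2 - 6*s - 1)/(s^2 - 2*s + 5)^3

L{sin(2t)} = 2/(s^2 + 4).
Multiplying by e^(t) shifts s → s - 1, so L{exp(t)*sin(2*t)} = 2/((s - 1)^2 + 4).
Then apply L{t^2·g(t)} = (-1)^2 d^2/ds^2[H(s)] with H(s) = 2/((s - 1)^2 + 4):
differentiating 2 times and applying the sign gives 4*(3*s^2 - 6*s - 1)/(s^2 - 2*s + 5)^3.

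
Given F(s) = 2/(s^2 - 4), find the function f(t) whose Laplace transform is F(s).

f(t) = sinh(2*t)

Since L{sinh(2t)} = 2/(s^2 - 4), the inverse is sinh(2*t).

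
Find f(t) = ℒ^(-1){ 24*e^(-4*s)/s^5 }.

f(t) = Heaviside(t - 4)*((t - 4)^4)

The factor e^(-4s) signals a time shift by c = 4 (second shifting theorem).
L{t^4} = 4!/s^5 = 24/s^5, so L^-1{24/s^5} = t^4.
Hence the inverse is u(t - 4) times that function evaluated at t - 4.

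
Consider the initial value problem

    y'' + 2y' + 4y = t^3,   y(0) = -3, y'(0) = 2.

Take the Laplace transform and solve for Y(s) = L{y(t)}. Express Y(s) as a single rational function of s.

Y(s) = (-3*s^5 - 4*s^4 + 6)/(s^6 + 2*s^5 + 4*s^4)

Take the Laplace transform of both sides.
With L{y''} = s^2 Y - s·y(0) - y'(0) and L{y'} = sY - y(0), with y(0) = -3, y'(0) = 2: the LHS transforms to (s^2 + 2*s + 4)Y - (-3*s - 4).
The right side is L{t^3} = 6/s^4.
So (s^2 + 2*s + 4)Y = 6/s^4 + (-3*s - 4).
Isolate Y and clear denominators.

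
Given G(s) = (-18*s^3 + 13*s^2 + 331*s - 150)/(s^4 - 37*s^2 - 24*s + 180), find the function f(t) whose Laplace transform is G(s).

Factor the denominator: s^4 - 37*s^2 - 24*s + 180 = (s - 6)*(s - 2)*(s + 3)*(s + 5).
Partial fraction decomposition gives [-3/(s - 2)] + [-5/(s + 5)] + [-4/(s - 6)] + [-6/(s + 3)].
Invert each term: -3/(s - 2) ↔ -3e^(2t); -5/(s + 5) ↔ -5e^(-5t); -4/(s - 6) ↔ -4e^(6t); -6/(s + 3) ↔ -6e^(-3t).

f(t) = -4*exp(6*t) - 3*exp(2*t) - 6*exp(-3*t) - 5*exp(-5*t)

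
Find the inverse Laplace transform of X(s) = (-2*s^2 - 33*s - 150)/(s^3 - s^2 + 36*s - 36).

Factor the denominator: s^3 - s^2 + 36*s - 36 = (s - 1)*(s^2 + 36).
Partial fraction decomposition gives [-5/(s - 1)] + [3*s/(s^2 + 36)] + [-30/(s^2 + 36)].
Invert each term: -5/(s - 1) ↔ -5e^(t); 3·s/(s^2 + 36) ↔ 3cos(6t); -5·6/(s^2 + 36) ↔ -5sin(6t).

-5*exp(t) - 5*sin(6*t) + 3*cos(6*t)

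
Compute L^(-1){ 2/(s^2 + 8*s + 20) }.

exp(-4*t)*sin(2*t)

Rewrite the denominator: s^2 + 8*s + 20 = (s + 4)^2 + 4.
The form in (s + 4) signals a first-shifting-theorem factor e^(-4t).
Since L{sin(2t)} = 2/(s^2 + 4), the inverse is e^(-4*t)*sin(2*t).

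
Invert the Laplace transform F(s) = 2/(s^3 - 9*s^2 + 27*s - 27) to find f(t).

Rewrite the denominator: s^3 - 9*s^2 + 27*s - 27 = (s - 3)^3.
The form in (s - 3) signals a first-shifting-theorem factor e^(3t).
Since L{t^2} = 2!/s^3 = 2/s^3, the inverse is t^2*e^(3*t).

f(t) = t^2*exp(3*t)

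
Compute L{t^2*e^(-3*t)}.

L{e^(-3t)} = 1/(s + 3).
Then apply L{t^2·g(t)} = (-1)^2 d^2/ds^2[H(s)] with H(s) = 1/(s + 3):
differentiating 2 times and applying the sign gives 2/(s + 3)^3.

2/(s + 3)^3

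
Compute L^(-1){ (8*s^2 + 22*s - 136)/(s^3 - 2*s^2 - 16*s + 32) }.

5*exp(4*t) + 5*exp(2*t) - 2*exp(-4*t)

Factor the denominator: s^3 - 2*s^2 - 16*s + 32 = (s - 4)*(s - 2)*(s + 4).
Partial fraction decomposition gives [-2/(s + 4)] + [5/(s - 2)] + [5/(s - 4)].
Invert each term: -2/(s + 4) ↔ -2e^(-4t); 5/(s - 2) ↔ 5e^(2t); 5/(s - 4) ↔ 5e^(4t).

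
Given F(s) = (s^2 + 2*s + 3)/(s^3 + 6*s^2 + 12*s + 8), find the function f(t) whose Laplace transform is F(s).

Factor the denominator: s^3 + 6*s^2 + 12*s + 8 = (s + 2)^3.
Partial fraction decomposition gives [1/(s + 2)] + [-2/(s + 2)^2] + [3/(s + 2)^3].
Invert each term: 1/(s + 2) ↔ e^(-2t); -2/(s + 2)^2 ↔ -2t·e^(-2t); 3/(s + 2)^3 ↔ (3/2)t^2·e^(-2t).

f(t) = 3*t^2*exp(-2*t)/2 - 2*t*exp(-2*t) + exp(-2*t)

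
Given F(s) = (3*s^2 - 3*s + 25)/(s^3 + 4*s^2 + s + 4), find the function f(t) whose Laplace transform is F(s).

f(t) = 5*sin(t) - 2*cos(t) + 5*exp(-4*t)

Factor the denominator: s^3 + 4*s^2 + s + 4 = (s + 4)*(s^2 + 1).
Partial fraction decomposition gives [5/(s + 4)] + [-2*s/(s^2 + 1)] + [5/(s^2 + 1)].
Invert each term: 5/(s + 4) ↔ 5e^(-4t); -2·s/(s^2 + 1) ↔ -2cos(t); 5·1/(s^2 + 1) ↔ 5sin(t).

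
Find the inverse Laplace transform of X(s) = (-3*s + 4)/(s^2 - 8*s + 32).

Complete the square in the denominator: s^2 - 8*s + 32 = (s - 4)^2 + 4^2.
Split the numerator to match: -3*s + 4 = -3·(s - 4) - 2·4.
Invert each term: -3·(s - 4)/((s - 4)^2 + 16) ↔ -3e^(4t)cos(4t); -2·4/((s - 4)^2 + 16) ↔ -2e^(4t)sin(4t).

-2*exp(4*t)*sin(4*t) - 3*exp(4*t)*cos(4*t)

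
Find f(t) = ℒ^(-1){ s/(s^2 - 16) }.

Since L{cosh(4t)} = s/(s^2 - 16), the inverse is cosh(4*t).

f(t) = cosh(4*t)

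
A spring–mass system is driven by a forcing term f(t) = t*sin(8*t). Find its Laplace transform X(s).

L{sin(8t)} = 8/(s^2 + 64).
Then apply L{t·g(t)} = -d/ds[G(s)] with G(s) = 8/(s^2 + 64):
differentiating 1 time and applying the sign gives 16*s/(s^2 + 64)^2.

X(s) = 16*s/(s^2 + 64)^2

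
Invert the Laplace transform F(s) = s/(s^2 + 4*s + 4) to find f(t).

f(t) = -2*t*exp(-2*t) + exp(-2*t)

Factor the denominator: s^2 + 4*s + 4 = (s + 2)^2.
Partial fraction decomposition gives [1/(s + 2)] + [-2/(s + 2)^2].
Invert each term: 1/(s + 2) ↔ e^(-2t); -2/(s + 2)^2 ↔ -2t·e^(-2t).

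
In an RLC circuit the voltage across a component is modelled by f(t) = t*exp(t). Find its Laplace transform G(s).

G(s) = (s - 1)^(-2)

L{t} = 1!/s^2 = 1/s^2.
By the first shifting theorem, multiplying by e^(t) replaces s with s - 1.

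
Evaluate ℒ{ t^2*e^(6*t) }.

2/(s - 6)^3

L{e^(6t)} = 1/(s - 6).
Then apply L{t^2·g(t)} = (-1)^2 d^2/ds^2[H(s)] with H(s) = 1/(s - 6):
differentiating 2 times and applying the sign gives 2/(s - 6)^3.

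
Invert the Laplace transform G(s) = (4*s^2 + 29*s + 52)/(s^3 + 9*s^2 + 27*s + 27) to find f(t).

Factor the denominator: s^3 + 9*s^2 + 27*s + 27 = (s + 3)^3.
Partial fraction decomposition gives [4/(s + 3)] + [5/(s + 3)^2] + [(s + 3)^(-3)].
Invert each term: 4/(s + 3) ↔ 4e^(-3t); 5/(s + 3)^2 ↔ 5t·e^(-3t); 1/(s + 3)^3 ↔ (1/2)t^2·e^(-3t).

f(t) = t^2*exp(-3*t)/2 + 5*t*exp(-3*t) + 4*exp(-3*t)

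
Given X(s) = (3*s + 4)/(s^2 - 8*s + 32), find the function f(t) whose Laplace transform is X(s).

Complete the square in the denominator: s^2 - 8*s + 32 = (s - 4)^2 + 4^2.
Split the numerator to match: 3*s + 4 = 3·(s - 4) + 4·4.
Invert each term: 3·(s - 4)/((s - 4)^2 + 16) ↔ 3e^(4t)cos(4t); 4·4/((s - 4)^2 + 16) ↔ 4e^(4t)sin(4t).

f(t) = 4*exp(4*t)*sin(4*t) + 3*exp(4*t)*cos(4*t)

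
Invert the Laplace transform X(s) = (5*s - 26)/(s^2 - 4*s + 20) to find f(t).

f(t) = -4*exp(2*t)*sin(4*t) + 5*exp(2*t)*cos(4*t)

Complete the square in the denominator: s^2 - 4*s + 20 = (s - 2)^2 + 4^2.
Split the numerator to match: 5*s - 26 = 5·(s - 2) - 4·4.
Invert each term: 5·(s - 2)/((s - 2)^2 + 16) ↔ 5e^(2t)cos(4t); -4·4/((s - 2)^2 + 16) ↔ -4e^(2t)sin(4t).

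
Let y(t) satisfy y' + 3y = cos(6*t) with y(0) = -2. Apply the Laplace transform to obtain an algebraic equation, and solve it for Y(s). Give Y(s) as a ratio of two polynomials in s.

Y(s) = (-2*s^2 + s - 72)/(s^3 + 3*s^2 + 36*s + 108)

Take the Laplace transform of both sides.
Using L{y'} = sY - y(0) = sY - (-2), the left side becomes (s + 3)Y - (-2).
The right side is L{cos(6*t)} = s/(s^2 + 36).
So (s + 3)Y = s/(s^2 + 36) + (-2).
Solve for Y(s) and write it as one ratio of polynomials.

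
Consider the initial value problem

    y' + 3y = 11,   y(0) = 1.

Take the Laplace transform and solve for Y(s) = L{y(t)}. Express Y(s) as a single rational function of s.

Laplace-transform each side.
Using L{y'} = sY - y(0) = sY - 1, the left side becomes (s + 3)Y - (1).
The right side is L{11} = 11/s.
So (s + 3)Y = 11/s + (1).
Divide through and combine into a single rational function.

Y(s) = (s + 11)/(s^2 + 3*s)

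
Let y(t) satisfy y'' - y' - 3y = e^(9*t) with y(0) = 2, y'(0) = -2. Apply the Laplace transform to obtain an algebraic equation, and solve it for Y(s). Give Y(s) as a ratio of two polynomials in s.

Y(s) = (2*s^2 - 22*s + 37)/(s^3 - 10*s^2 + 6*s + 27)

Transform both sides with L{·}.
Using L{y''} = s^2 Y - s·y(0) - y'(0) and L{y'} = sY - y(0), with y(0) = 2, y'(0) = -2, the left side becomes (s^2 - s - 3)Y - (2*s - 4).
The right side is L{e^(9*t)} = 1/(s - 9).
So (s^2 - s - 3)Y = 1/(s - 9) + (2*s - 4).
Divide through and combine into a single rational function.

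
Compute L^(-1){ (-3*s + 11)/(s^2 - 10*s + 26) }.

-4*exp(5*t)*sin(t) - 3*exp(5*t)*cos(t)

Complete the square in the denominator: s^2 - 10*s + 26 = (s - 5)^2 + 1^2.
Split the numerator to match: -3*s + 11 = -3·(s - 5) - 4·1.
Invert each term: -3·(s - 5)/((s - 5)^2 + 1) ↔ -3e^(5t)cos(t); -4·1/((s - 5)^2 + 1) ↔ -4e^(5t)sin(t).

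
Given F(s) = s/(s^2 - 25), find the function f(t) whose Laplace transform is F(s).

Since L{cosh(5t)} = s/(s^2 - 25), the inverse is cosh(5*t).

f(t) = cosh(5*t)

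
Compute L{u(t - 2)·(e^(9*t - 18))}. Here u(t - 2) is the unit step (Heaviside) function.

exp(-2*s)/(s - 9)

By the second shifting theorem, L{u(t - c)·g(t - c)} = e^(-cs)·G(s) with c = 2 and G(s) = L{g(t)}.
L{e^(9t)} = 1/(s - 9).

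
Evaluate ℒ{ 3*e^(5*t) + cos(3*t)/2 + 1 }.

s/(2*(s^2 + 9)) + 3/(s - 5) + 1/s

By linearity of the Laplace transform, transform each term separately.
(3)·[L{e^(5t)} = 1/(s - 5)]; (1/2)·[L{cos(3t)} = s/(s^2 + 9)]; L{1} = 1/s.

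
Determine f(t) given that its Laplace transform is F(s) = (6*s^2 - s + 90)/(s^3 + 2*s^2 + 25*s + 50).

f(t) = -sin(5*t) + 2*cos(5*t) + 4*exp(-2*t)

Factor the denominator: s^3 + 2*s^2 + 25*s + 50 = (s + 2)*(s^2 + 25).
Partial fraction decomposition gives [4/(s + 2)] + [2*s/(s^2 + 25)] + [-5/(s^2 + 25)].
Invert each term: 4/(s + 2) ↔ 4e^(-2t); 2·s/(s^2 + 25) ↔ 2cos(5t); -1·5/(s^2 + 25) ↔ -sin(5t).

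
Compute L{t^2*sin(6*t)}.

36*(s^2 - 12)/(s^2 + 36)^3

L{sin(6t)} = 6/(s^2 + 36).
Then apply L{t^2·g(t)} = (-1)^2 d^2/ds^2[G(s)] with G(s) = 6/(s^2 + 36):
differentiating 2 times and applying the sign gives 36*(s^2 - 12)/(s^2 + 36)^3.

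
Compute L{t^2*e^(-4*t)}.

2/(s + 4)^3

L{e^(-4t)} = 1/(s + 4).
Then apply L{t^2·g(t)} = (-1)^2 d^2/ds^2[G(s)] with G(s) = 1/(s + 4):
differentiating 2 times and applying the sign gives 2/(s + 4)^3.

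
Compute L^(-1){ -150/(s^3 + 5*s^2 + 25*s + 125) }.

Factor the denominator: s^3 + 5*s^2 + 25*s + 125 = (s + 5)*(s^2 + 25).
Partial fraction decomposition gives [-3/(s + 5)] + [3*s/(s^2 + 25)] + [-15/(s^2 + 25)].
Invert each term: -3/(s + 5) ↔ -3e^(-5t); 3·s/(s^2 + 25) ↔ 3cos(5t); -3·5/(s^2 + 25) ↔ -3sin(5t).

-3*sin(5*t) + 3*cos(5*t) - 3*exp(-5*t)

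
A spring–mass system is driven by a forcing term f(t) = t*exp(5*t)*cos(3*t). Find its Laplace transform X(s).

X(s) = (s - 8)*(s - 2)/(s^2 - 10*s + 34)^2

L{cos(3t)} = s/(s^2 + 9).
Multiplying by e^(5t) shifts s → s - 5, so L{exp(5*t)*cos(3*t)} = (s - 5)/((s - 5)^2 + 9).
Then apply L{t·g(t)} = -d/ds[G(s)] with G(s) = (s - 5)/((s - 5)^2 + 9):
differentiating 1 time and applying the sign gives (s - 8)*(s - 2)/(s^2 - 10*s + 34)^2.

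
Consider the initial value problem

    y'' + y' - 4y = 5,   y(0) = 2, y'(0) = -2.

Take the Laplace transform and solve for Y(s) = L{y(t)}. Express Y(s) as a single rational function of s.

Y(s) = (2*s^2 + 5)/(s^3 + s^2 - 4*s)

Laplace-transform each side.
With L{y''} = s^2 Y - s·y(0) - y'(0) and L{y'} = sY - y(0), with y(0) = 2, y'(0) = -2: the LHS transforms to (s^2 + s - 4)Y - (2*s).
The right side is L{5} = 5/s.
So (s^2 + s - 4)Y = 5/s + (2*s).
Divide through and combine into a single rational function.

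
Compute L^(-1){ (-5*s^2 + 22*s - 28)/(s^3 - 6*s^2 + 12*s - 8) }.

Factor the denominator: s^3 - 6*s^2 + 12*s - 8 = (s - 2)^3.
Partial fraction decomposition gives [-5/(s - 2)] + [2/(s - 2)^2] + [-4/(s - 2)^3].
Invert each term: -5/(s - 2) ↔ -5e^(2t); 2/(s - 2)^2 ↔ 2t·e^(2t); -4/(s - 2)^3 ↔ (-2)t^2·e^(2t).

-2*t^2*exp(2*t) + 2*t*exp(2*t) - 5*exp(2*t)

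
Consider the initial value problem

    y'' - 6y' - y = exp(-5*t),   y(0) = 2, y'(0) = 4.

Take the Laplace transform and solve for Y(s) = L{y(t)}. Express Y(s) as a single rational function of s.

Transform both sides with L{·}.
With L{y''} = s^2 Y - s·y(0) - y'(0) and L{y'} = sY - y(0), with y(0) = 2, y'(0) = 4: the LHS transforms to (s^2 - 6*s - 1)Y - (2*s - 8).
The right side is L{exp(-5*t)} = 1/(s + 5).
So (s^2 - 6*s - 1)Y = 1/(s + 5) + (2*s - 8).
Divide through and combine into a single rational function.

Y(s) = (2*s^2 + 2*s - 39)/(s^3 - s^2 - 31*s - 5)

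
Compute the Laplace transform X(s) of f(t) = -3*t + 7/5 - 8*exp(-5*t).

The transform is linear, so treat each term independently.
(-3)·[L{t} = 1!/s^2 = 1/s^2]; L{7/5} = (7/5)/s; (-8)·[L{e^(-5t)} = 1/(s + 5)].

X(s) = -8/(s + 5) + 7/(5*s) - 3/s^2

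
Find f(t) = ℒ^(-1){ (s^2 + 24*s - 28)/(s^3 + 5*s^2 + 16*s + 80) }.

f(t) = sin(4*t) + 4*cos(4*t) - 3*exp(-5*t)

Factor the denominator: s^3 + 5*s^2 + 16*s + 80 = (s + 5)*(s^2 + 16).
Partial fraction decomposition gives [-3/(s + 5)] + [4*s/(s^2 + 16)] + [4/(s^2 + 16)].
Invert each term: -3/(s + 5) ↔ -3e^(-5t); 4·s/(s^2 + 16) ↔ 4cos(4t); 1·4/(s^2 + 16) ↔ sin(4t).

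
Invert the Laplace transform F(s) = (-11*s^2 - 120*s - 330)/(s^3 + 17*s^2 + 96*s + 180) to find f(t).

f(t) = 6*t*exp(-6*t) - 5*exp(-5*t) - 6*exp(-6*t)

Factor the denominator: s^3 + 17*s^2 + 96*s + 180 = (s + 5)*(s + 6)^2.
Partial fraction decomposition gives [-6/(s + 6)] + [6/(s + 6)^2] + [-5/(s + 5)].
Invert each term: -6/(s + 6) ↔ -6e^(-6t); 6/(s + 6)^2 ↔ 6t·e^(-6t); -5/(s + 5) ↔ -5e^(-5t).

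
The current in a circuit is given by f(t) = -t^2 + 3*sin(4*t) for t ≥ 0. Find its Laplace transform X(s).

X(s) = 12/(s^2 + 16) - 2/s^3

By linearity of the Laplace transform, transform each term separately.
(-1)·[L{t^2} = 2!/s^3 = 2/s^3]; (3)·[L{sin(4t)} = 4/(s^2 + 16)].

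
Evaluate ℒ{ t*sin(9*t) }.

L{sin(9t)} = 9/(s^2 + 81).
Then apply L{t·g(t)} = -d/ds[G(s)] with G(s) = 9/(s^2 + 81):
differentiating 1 time and applying the sign gives 18*s/(s^2 + 81)^2.

18*s/(s^2 + 81)^2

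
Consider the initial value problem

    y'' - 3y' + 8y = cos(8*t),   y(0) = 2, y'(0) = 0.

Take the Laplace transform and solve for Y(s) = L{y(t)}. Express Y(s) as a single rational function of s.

Y(s) = (2*s^3 - 6*s^2 + 129*s - 384)/(s^4 - 3*s^3 + 72*s^2 - 192*s + 512)

Transform both sides with L{·}.
With L{y''} = s^2 Y - s·y(0) - y'(0) and L{y'} = sY - y(0), with y(0) = 2, y'(0) = 0: the LHS transforms to (s^2 - 3*s + 8)Y - (2*s - 6).
The right side is L{cos(8*t)} = s/(s^2 + 64).
So (s^2 - 3*s + 8)Y = s/(s^2 + 64) + (2*s - 6).
Divide through and combine into a single rational function.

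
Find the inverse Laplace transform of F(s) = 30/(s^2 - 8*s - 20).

Rewrite the denominator: s^2 - 8*s - 20 = (s - 4)^2 - 36.
The form in (s - 4) signals a first-shifting-theorem factor e^(4t).
Since L{sinh(6t)} = 6/(s^2 - 36), the inverse is exp(4*t)*sinh(6*t), scaled by 5.

5*exp(4*t)*sinh(6*t)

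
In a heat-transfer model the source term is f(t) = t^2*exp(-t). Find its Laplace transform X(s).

L{t^2} = 2!/s^3 = 2/s^3.
By the first shifting theorem, multiplying by e^(-t) replaces s with s + 1.

X(s) = 2/(s + 1)^3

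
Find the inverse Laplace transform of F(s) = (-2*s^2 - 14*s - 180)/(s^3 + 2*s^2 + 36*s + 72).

-3*sin(6*t) + 2*cos(6*t) - 4*exp(-2*t)

Factor the denominator: s^3 + 2*s^2 + 36*s + 72 = (s + 2)*(s^2 + 36).
Partial fraction decomposition gives [-4/(s + 2)] + [2*s/(s^2 + 36)] + [-18/(s^2 + 36)].
Invert each term: -4/(s + 2) ↔ -4e^(-2t); 2·s/(s^2 + 36) ↔ 2cos(6t); -3·6/(s^2 + 36) ↔ -3sin(6t).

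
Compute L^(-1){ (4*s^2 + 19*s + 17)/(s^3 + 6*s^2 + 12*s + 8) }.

-5*t^2*exp(-2*t)/2 + 3*t*exp(-2*t) + 4*exp(-2*t)

Factor the denominator: s^3 + 6*s^2 + 12*s + 8 = (s + 2)^3.
Partial fraction decomposition gives [4/(s + 2)] + [3/(s + 2)^2] + [-5/(s + 2)^3].
Invert each term: 4/(s + 2) ↔ 4e^(-2t); 3/(s + 2)^2 ↔ 3t·e^(-2t); -5/(s + 2)^3 ↔ (-5/2)t^2·e^(-2t).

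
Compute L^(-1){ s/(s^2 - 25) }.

Since L{cosh(5t)} = s/(s^2 - 25), the inverse is cosh(5*t).

cosh(5*t)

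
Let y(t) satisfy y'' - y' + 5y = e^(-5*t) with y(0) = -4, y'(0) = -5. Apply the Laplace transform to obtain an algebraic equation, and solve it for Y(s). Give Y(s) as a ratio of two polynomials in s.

Transform both sides with L{·}.
Using L{y''} = s^2 Y - s·y(0) - y'(0) and L{y'} = sY - y(0), with y(0) = -4, y'(0) = -5, the left side becomes (s^2 - s + 5)Y - (-4*s - 1).
The right side is L{e^(-5*t)} = 1/(s + 5).
So (s^2 - s + 5)Y = 1/(s + 5) + (-4*s - 1).
Solve for Y(s) and write it as one ratio of polynomials.

Y(s) = (-4*s^2 - 21*s - 4)/(s^3 + 4*s^2 + 25)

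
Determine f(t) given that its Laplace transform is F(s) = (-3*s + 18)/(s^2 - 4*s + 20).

f(t) = 3*exp(2*t)*sin(4*t) - 3*exp(2*t)*cos(4*t)

Complete the square in the denominator: s^2 - 4*s + 20 = (s - 2)^2 + 4^2.
Split the numerator to match: -3*s + 18 = -3·(s - 2) + 3·4.
Invert each term: -3·(s - 2)/((s - 2)^2 + 16) ↔ -3e^(2t)cos(4t); 3·4/((s - 2)^2 + 16) ↔ 3e^(2t)sin(4t).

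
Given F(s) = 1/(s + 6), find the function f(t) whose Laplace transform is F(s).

f(t) = exp(-6*t)

Since L{e^(-6t)} = 1/(s + 6), the inverse is exp(-6*t).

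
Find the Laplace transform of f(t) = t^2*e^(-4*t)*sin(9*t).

L{sin(9t)} = 9/(s^2 + 81).
Multiplying by e^(-4t) shifts s → s + 4, so L{e^(-4*t)*sin(9*t)} = 9/((s + 4)^2 + 81).
Then apply L{t^2·g(t)} = (-1)^2 d^2/ds^2[G(s)] with G(s) = 9/((s + 4)^2 + 81):
differentiating 2 times and applying the sign gives 54*(s^2 + 8*s - 11)/(s^2 + 8*s + 97)^3.

54*(s^2 + 8*s - 11)/(s^2 + 8*s + 97)^3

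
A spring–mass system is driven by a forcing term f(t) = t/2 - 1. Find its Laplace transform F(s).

By linearity of the Laplace transform, transform each term separately.
(1/2)·[L{t} = 1!/s^2 = 1/s^2]; L{-1} = -1/s.

F(s) = -1/s + 1/(2*s^2)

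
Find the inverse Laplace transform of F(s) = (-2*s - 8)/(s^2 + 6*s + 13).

-exp(-3*t)*sin(2*t) - 2*exp(-3*t)*cos(2*t)

Complete the square in the denominator: s^2 + 6*s + 13 = (s + 3)^2 + 2^2.
Split the numerator to match: -2*s - 8 = -2·(s + 3) - 1·2.
Invert each term: -2·(s + 3)/((s + 3)^2 + 4) ↔ -2e^(-3t)cos(2t); -1·2/((s + 3)^2 + 4) ↔ -e^(-3t)sin(2t).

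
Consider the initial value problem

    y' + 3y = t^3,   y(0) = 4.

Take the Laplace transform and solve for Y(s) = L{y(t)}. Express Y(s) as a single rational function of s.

Y(s) = (4*s^4 + 6)/(s^5 + 3*s^4)

Apply the Laplace transform to the equation.
The derivative rules (L{y'} = sY - y(0) = sY - 4) turn the left side into (s + 3)Y - (4).
The right side is L{t^3} = 6/s^4.
So (s + 3)Y = 6/s^4 + (4).
Solve for Y(s) and write it as one ratio of polynomials.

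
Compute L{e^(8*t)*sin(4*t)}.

L{sin(4t)} = 4/(s^2 + 16).
By the first shifting theorem, multiplying by e^(8t) replaces s with s - 8.

4/((s - 8)^2 + 16)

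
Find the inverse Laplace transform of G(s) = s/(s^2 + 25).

cos(5*t)

Since L{cos(5t)} = s/(s^2 + 25), the inverse is cos(5*t).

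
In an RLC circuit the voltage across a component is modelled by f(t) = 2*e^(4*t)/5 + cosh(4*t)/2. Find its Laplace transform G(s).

Apply the Laplace transform termwise.
(1/2)·[L{cosh(4t)} = s/(s^2 - 16)]; (2/5)·[L{e^(4t)} = 1/(s - 4)].

G(s) = s/(2*(s^2 - 16)) + 2/(5*(s - 4))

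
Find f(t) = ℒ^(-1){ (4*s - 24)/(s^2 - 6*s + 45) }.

f(t) = -2*exp(3*t)*sin(6*t) + 4*exp(3*t)*cos(6*t)

Complete the square in the denominator: s^2 - 6*s + 45 = (s - 3)^2 + 6^2.
Split the numerator to match: 4*s - 24 = 4·(s - 3) - 2·6.
Invert each term: 4·(s - 3)/((s - 3)^2 + 36) ↔ 4e^(3t)cos(6t); -2·6/((s - 3)^2 + 36) ↔ -2e^(3t)sin(6t).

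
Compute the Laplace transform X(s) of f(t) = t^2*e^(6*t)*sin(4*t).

L{sin(4t)} = 4/(s^2 + 16).
Multiplying by e^(6t) shifts s → s - 6, so L{e^(6*t)*sin(4*t)} = 4/((s - 6)^2 + 16).
Then apply L{t^2·g(t)} = (-1)^2 d^2/ds^2[G(s)] with G(s) = 4/((s - 6)^2 + 16):
differentiating 2 times and applying the sign gives 8*(3*s^2 - 36*s + 92)/(s^2 - 12*s + 52)^3.

X(s) = 8*(3*s^2 - 36*s + 92)/(s^2 - 12*s + 52)^3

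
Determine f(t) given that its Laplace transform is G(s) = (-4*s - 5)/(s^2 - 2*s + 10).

f(t) = -3*exp(t)*sin(3*t) - 4*exp(t)*cos(3*t)

Complete the square in the denominator: s^2 - 2*s + 10 = (s - 1)^2 + 3^2.
Split the numerator to match: -4*s - 5 = -4·(s - 1) - 3·3.
Invert each term: -4·(s - 1)/((s - 1)^2 + 9) ↔ -4e^(t)cos(3t); -3·3/((s - 1)^2 + 9) ↔ -3e^(t)sin(3t).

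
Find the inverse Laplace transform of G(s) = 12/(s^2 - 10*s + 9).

3*exp(5*t)*sinh(4*t)

Rewrite the denominator: s^2 - 10*s + 9 = (s - 5)^2 - 16.
The form in (s - 5) signals a first-shifting-theorem factor e^(5t).
Since L{sinh(4t)} = 4/(s^2 - 16), the inverse is exp(5*t)*sinh(4*t), scaled by 3.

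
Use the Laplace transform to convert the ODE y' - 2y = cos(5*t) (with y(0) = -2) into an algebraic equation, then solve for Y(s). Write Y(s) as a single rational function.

Y(s) = (-2*s^2 + s - 50)/(s^3 - 2*s^2 + 25*s - 50)

Take the Laplace transform of both sides.
With L{y'} = sY - y(0) = sY - (-2): the LHS transforms to (s - 2)Y - (-2).
The right side is L{cos(5*t)} = s/(s^2 + 25).
So (s - 2)Y = s/(s^2 + 25) + (-2).
Isolate Y and clear denominators.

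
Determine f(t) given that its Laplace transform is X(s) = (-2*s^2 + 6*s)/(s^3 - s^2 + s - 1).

Factor the denominator: s^3 - s^2 + s - 1 = (s - 1)*(s^2 + 1).
Partial fraction decomposition gives [2/(s - 1)] + [-4*s/(s^2 + 1)] + [2/(s^2 + 1)].
Invert each term: 2/(s - 1) ↔ 2e^(t); -4·s/(s^2 + 1) ↔ -4cos(t); 2·1/(s^2 + 1) ↔ 2sin(t).

f(t) = 2*exp(t) + 2*sin(t) - 4*cos(t)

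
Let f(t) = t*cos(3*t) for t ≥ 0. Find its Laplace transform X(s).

L{cos(3t)} = s/(s^2 + 9).
Then apply L{t·g(t)} = -d/ds[G(s)] with G(s) = s/(s^2 + 9):
differentiating 1 time and applying the sign gives (s - 3)*(s + 3)/(s^2 + 9)^2.

X(s) = (s - 3)*(s + 3)/(s^2 + 9)^2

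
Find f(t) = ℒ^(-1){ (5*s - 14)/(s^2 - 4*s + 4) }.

f(t) = -4*t*exp(2*t) + 5*exp(2*t)

Factor the denominator: s^2 - 4*s + 4 = (s - 2)^2.
Partial fraction decomposition gives [5/(s - 2)] + [-4/(s - 2)^2].
Invert each term: 5/(s - 2) ↔ 5e^(2t); -4/(s - 2)^2 ↔ -4t·e^(2t).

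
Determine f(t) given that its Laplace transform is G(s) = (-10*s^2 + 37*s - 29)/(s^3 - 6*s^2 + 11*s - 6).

Factor the denominator: s^3 - 6*s^2 + 11*s - 6 = (s - 3)*(s - 2)*(s - 1).
Partial fraction decomposition gives [-5/(s - 2)] + [-4/(s - 3)] + [-1/(s - 1)].
Invert each term: -5/(s - 2) ↔ -5e^(2t); -4/(s - 3) ↔ -4e^(3t); -1/(s - 1) ↔ -e^(t).

f(t) = -4*exp(3*t) - 5*exp(2*t) - exp(t)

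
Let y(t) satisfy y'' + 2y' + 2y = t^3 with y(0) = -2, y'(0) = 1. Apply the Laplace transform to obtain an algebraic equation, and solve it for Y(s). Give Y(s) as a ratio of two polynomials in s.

Y(s) = (-2*s^5 - 3*s^4 + 6)/(s^6 + 2*s^5 + 2*s^4)

Transform both sides with L{·}.
The derivative rules (L{y''} = s^2 Y - s·y(0) - y'(0) and L{y'} = sY - y(0), with y(0) = -2, y'(0) = 1) turn the left side into (s^2 + 2*s + 2)Y - (-2*s - 3).
The right side is L{t^3} = 6/s^4.
So (s^2 + 2*s + 2)Y = 6/s^4 + (-2*s - 3).
Divide through and combine into a single rational function.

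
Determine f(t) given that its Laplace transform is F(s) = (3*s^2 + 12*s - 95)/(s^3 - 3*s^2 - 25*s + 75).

Factor the denominator: s^3 - 3*s^2 - 25*s + 75 = (s - 5)*(s - 3)*(s + 5).
Partial fraction decomposition gives [-1/(s + 5)] + [2/(s - 5)] + [2/(s - 3)].
Invert each term: -1/(s + 5) ↔ -e^(-5t); 2/(s - 5) ↔ 2e^(5t); 2/(s - 3) ↔ 2e^(3t).

f(t) = 2*exp(5*t) + 2*exp(3*t) - exp(-5*t)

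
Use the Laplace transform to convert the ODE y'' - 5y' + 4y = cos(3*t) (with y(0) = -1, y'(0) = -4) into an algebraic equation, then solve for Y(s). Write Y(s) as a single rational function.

Y(s) = (-s^3 + s^2 - 8*s + 9)/(s^4 - 5*s^3 + 13*s^2 - 45*s + 36)

Apply the Laplace transform to the equation.
Using L{y''} = s^2 Y - s·y(0) - y'(0) and L{y'} = sY - y(0), with y(0) = -1, y'(0) = -4, the left side becomes (s^2 - 5*s + 4)Y - (-s + 1).
The right side is L{cos(3*t)} = s/(s^2 + 9).
So (s^2 - 5*s + 4)Y = s/(s^2 + 9) + (-s + 1).
Solve for Y(s) and write it as one ratio of polynomials.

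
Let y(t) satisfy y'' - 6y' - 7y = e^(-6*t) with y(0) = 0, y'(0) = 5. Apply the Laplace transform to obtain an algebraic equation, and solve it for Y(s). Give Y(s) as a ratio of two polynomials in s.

Apply the Laplace transform to the equation.
Using L{y''} = s^2 Y - s·y(0) - y'(0) and L{y'} = sY - y(0), with y(0) = 0, y'(0) = 5, the left side becomes (s^2 - 6*s - 7)Y - (5).
The right side is L{e^(-6*t)} = 1/(s + 6).
So (s^2 - 6*s - 7)Y = 1/(s + 6) + (5).
Solve for Y(s) and write it as one ratio of polynomials.

Y(s) = (5*s + 31)/(s^3 - 43*s - 42)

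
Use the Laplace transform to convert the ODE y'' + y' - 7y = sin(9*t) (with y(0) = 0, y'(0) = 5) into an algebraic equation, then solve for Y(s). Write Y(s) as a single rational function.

Transform both sides with L{·}.
Using L{y''} = s^2 Y - s·y(0) - y'(0) and L{y'} = sY - y(0), with y(0) = 0, y'(0) = 5, the left side becomes (s^2 + s - 7)Y - (5).
The right side is L{sin(9*t)} = 9/(s^2 + 81).
So (s^2 + s - 7)Y = 9/(s^2 + 81) + (5).
Solve for Y(s) and write it as one ratio of polynomials.

Y(s) = (5*s^2 + 414)/(s^4 + s^3 + 74*s^2 + 81*s - 567)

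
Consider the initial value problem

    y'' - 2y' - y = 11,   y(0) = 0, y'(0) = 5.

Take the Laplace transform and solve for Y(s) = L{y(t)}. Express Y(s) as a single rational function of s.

Laplace-transform each side.
With L{y''} = s^2 Y - s·y(0) - y'(0) and L{y'} = sY - y(0), with y(0) = 0, y'(0) = 5: the LHS transforms to (s^2 - 2*s - 1)Y - (5).
The right side is L{11} = 11/s.
So (s^2 - 2*s - 1)Y = 11/s + (5).
Divide through and combine into a single rational function.

Y(s) = (5*s + 11)/(s^3 - 2*s^2 - s)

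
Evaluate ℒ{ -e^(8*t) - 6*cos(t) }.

-6*s/(s^2 + 1) - 1/(s - 8)

By linearity of the Laplace transform, transform each term separately.
(-6)·[L{cos(t)} = s/(s^2 + 1)]; (-1)·[L{e^(8t)} = 1/(s - 8)].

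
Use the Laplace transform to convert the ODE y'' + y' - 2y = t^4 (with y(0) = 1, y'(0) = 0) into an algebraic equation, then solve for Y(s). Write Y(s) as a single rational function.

Y(s) = (s^6 + s^5 + 24)/(s^7 + s^6 - 2*s^5)

Apply the Laplace transform to the equation.
With L{y''} = s^2 Y - s·y(0) - y'(0) and L{y'} = sY - y(0), with y(0) = 1, y'(0) = 0: the LHS transforms to (s^2 + s - 2)Y - (s + 1).
The right side is L{t^4} = 24/s^5.
So (s^2 + s - 2)Y = 24/s^5 + (s + 1).
Divide through and combine into a single rational function.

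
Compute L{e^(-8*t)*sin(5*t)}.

L{sin(5t)} = 5/(s^2 + 25).
By the first shifting theorem, multiplying by e^(-8t) replaces s with s + 8.

5/((s + 8)^2 + 25)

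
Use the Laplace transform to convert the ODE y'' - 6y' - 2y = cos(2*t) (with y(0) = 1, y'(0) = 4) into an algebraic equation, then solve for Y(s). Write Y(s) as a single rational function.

Y(s) = (s^3 - 2*s^2 + 5*s - 8)/(s^4 - 6*s^3 + 2*s^2 - 24*s - 8)

Transform both sides with L{·}.
Using L{y''} = s^2 Y - s·y(0) - y'(0) and L{y'} = sY - y(0), with y(0) = 1, y'(0) = 4, the left side becomes (s^2 - 6*s - 2)Y - (s - 2).
The right side is L{cos(2*t)} = s/(s^2 + 4).
So (s^2 - 6*s - 2)Y = s/(s^2 + 4) + (s - 2).
Divide through and combine into a single rational function.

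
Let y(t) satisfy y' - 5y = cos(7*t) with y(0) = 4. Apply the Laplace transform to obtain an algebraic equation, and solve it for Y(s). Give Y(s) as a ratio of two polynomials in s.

Y(s) = (4*s^2 + s + 196)/(s^3 - 5*s^2 + 49*s - 245)

Take the Laplace transform of both sides.
With L{y'} = sY - y(0) = sY - 4: the LHS transforms to (s - 5)Y - (4).
The right side is L{cos(7*t)} = s/(s^2 + 49).
So (s - 5)Y = s/(s^2 + 49) + (4).
Isolate Y and clear denominators.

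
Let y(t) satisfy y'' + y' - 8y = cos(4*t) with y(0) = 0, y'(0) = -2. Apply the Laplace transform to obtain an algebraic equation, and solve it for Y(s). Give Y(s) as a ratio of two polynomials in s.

Y(s) = (-2*s^2 + s - 32)/(s^4 + s^3 + 8*s^2 + 16*s - 128)

Transform both sides with L{·}.
Using L{y''} = s^2 Y - s·y(0) - y'(0) and L{y'} = sY - y(0), with y(0) = 0, y'(0) = -2, the left side becomes (s^2 + s - 8)Y - (-2).
The right side is L{cos(4*t)} = s/(s^2 + 16).
So (s^2 + s - 8)Y = s/(s^2 + 16) + (-2).
Isolate Y and clear denominators.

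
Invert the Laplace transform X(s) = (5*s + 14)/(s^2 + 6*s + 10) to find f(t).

f(t) = -exp(-3*t)*sin(t) + 5*exp(-3*t)*cos(t)

Complete the square in the denominator: s^2 + 6*s + 10 = (s + 3)^2 + 1^2.
Split the numerator to match: 5*s + 14 = 5·(s + 3) - 1·1.
Invert each term: 5·(s + 3)/((s + 3)^2 + 1) ↔ 5e^(-3t)cos(t); -1·1/((s + 3)^2 + 1) ↔ -e^(-3t)sin(t).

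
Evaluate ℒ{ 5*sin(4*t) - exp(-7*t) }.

The transform is linear, so treat each term independently.
(5)·[L{sin(4t)} = 4/(s^2 + 16)]; (-1)·[L{e^(-7t)} = 1/(s + 7)].

20/(s^2 + 16) - 1/(s + 7)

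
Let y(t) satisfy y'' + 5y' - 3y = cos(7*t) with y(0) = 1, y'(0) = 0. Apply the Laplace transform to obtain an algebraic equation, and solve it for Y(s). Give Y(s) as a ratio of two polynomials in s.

Y(s) = (s^3 + 5*s^2 + 50*s + 245)/(s^4 + 5*s^3 + 46*s^2 + 245*s - 147)

Laplace-transform each side.
With L{y''} = s^2 Y - s·y(0) - y'(0) and L{y'} = sY - y(0), with y(0) = 1, y'(0) = 0: the LHS transforms to (s^2 + 5*s - 3)Y - (s + 5).
The right side is L{cos(7*t)} = s/(s^2 + 49).
So (s^2 + 5*s - 3)Y = s/(s^2 + 49) + (s + 5).
Solve for Y(s) and write it as one ratio of polynomials.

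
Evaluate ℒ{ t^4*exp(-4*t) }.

L{t^4} = 4!/s^5 = 24/s^5.
By the first shifting theorem, multiplying by e^(-4t) replaces s with s + 4.

24/(s + 4)^5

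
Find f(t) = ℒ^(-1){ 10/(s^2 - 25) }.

f(t) = 2*sinh(5*t)

Since L{sinh(5t)} = 5/(s^2 - 25), the inverse is sinh(5*t), scaled by 2.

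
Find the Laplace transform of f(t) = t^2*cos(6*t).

2*s*(s^2 - 108)/(s^2 + 36)^3

L{cos(6t)} = s/(s^2 + 36).
Then apply L{t^2·g(t)} = (-1)^2 d^2/ds^2[G(s)] with G(s) = s/(s^2 + 36):
differentiating 2 times and applying the sign gives 2*s*(s^2 - 108)/(s^2 + 36)^3.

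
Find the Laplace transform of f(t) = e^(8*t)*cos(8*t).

L{cos(8t)} = s/(s^2 + 64).
By the first shifting theorem, multiplying by e^(8t) replaces s with s - 8.

(s - 8)/((s - 8)^2 + 64)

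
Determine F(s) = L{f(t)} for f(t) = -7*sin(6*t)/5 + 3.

F(s) = -42/(5*(s^2 + 36)) + 3/s

By linearity of the Laplace transform, transform each term separately.
L{3} = 3/s; (-7/5)·[L{sin(6t)} = 6/(s^2 + 36)].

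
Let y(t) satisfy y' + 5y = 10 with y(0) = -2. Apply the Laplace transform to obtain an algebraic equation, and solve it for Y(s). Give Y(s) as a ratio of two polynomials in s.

Y(s) = (-2*s + 10)/(s^2 + 5*s)

Laplace-transform each side.
Using L{y'} = sY - y(0) = sY - (-2), the left side becomes (s + 5)Y - (-2).
The right side is L{10} = 10/s.
So (s + 5)Y = 10/s + (-2).
Solve for Y(s) and write it as one ratio of polynomials.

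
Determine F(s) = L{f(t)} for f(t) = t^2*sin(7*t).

F(s) = 14*(3*s^2 - 49)/(s^2 + 49)^3

L{sin(7t)} = 7/(s^2 + 49).
Then apply L{t^2·g(t)} = (-1)^2 d^2/ds^2[G(s)] with G(s) = 7/(s^2 + 49):
differentiating 2 times and applying the sign gives 14*(3*s^2 - 49)/(s^2 + 49)^3.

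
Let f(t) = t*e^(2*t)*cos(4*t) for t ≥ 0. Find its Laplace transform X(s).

X(s) = (s - 6)*(s + 2)/(s^2 - 4*s + 20)^2

L{cos(4t)} = s/(s^2 + 16).
Multiplying by e^(2t) shifts s → s - 2, so L{e^(2*t)*cos(4*t)} = (s - 2)/((s - 2)^2 + 16).
Then apply L{t·g(t)} = -d/ds[G(s)] with G(s) = (s - 2)/((s - 2)^2 + 16):
differentiating 1 time and applying the sign gives (s - 6)*(s + 2)/(s^2 - 4*s + 20)^2.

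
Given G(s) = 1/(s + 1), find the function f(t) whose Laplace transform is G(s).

f(t) = exp(-t)

Since L{e^(-t)} = 1/(s + 1), the inverse is e^(-t).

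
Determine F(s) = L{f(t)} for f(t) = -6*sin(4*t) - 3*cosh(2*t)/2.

F(s) = -3*s/(2*(s^2 - 4)) - 24/(s^2 + 16)

The transform is linear, so treat each term independently.
(-3/2)·[L{cosh(2t)} = s/(s^2 - 4)]; (-6)·[L{sin(4t)} = 4/(s^2 + 16)].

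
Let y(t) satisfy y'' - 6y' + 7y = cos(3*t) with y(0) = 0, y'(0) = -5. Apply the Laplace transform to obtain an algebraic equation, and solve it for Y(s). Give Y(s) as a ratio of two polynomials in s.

Y(s) = (-5*s^2 + s - 45)/(s^4 - 6*s^3 + 16*s^2 - 54*s + 63)

Transform both sides with L{·}.
The derivative rules (L{y''} = s^2 Y - s·y(0) - y'(0) and L{y'} = sY - y(0), with y(0) = 0, y'(0) = -5) turn the left side into (s^2 - 6*s + 7)Y - (-5).
The right side is L{cos(3*t)} = s/(s^2 + 9).
So (s^2 - 6*s + 7)Y = s/(s^2 + 9) + (-5).
Isolate Y and clear denominators.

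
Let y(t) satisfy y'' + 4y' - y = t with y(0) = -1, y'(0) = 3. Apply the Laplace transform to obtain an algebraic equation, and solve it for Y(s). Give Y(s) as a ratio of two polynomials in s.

Y(s) = (-s^3 - s^2 + 1)/(s^4 + 4*s^3 - s^2)

Laplace-transform each side.
The derivative rules (L{y''} = s^2 Y - s·y(0) - y'(0) and L{y'} = sY - y(0), with y(0) = -1, y'(0) = 3) turn the left side into (s^2 + 4*s - 1)Y - (-s - 1).
The right side is L{t} = s^(-2).
So (s^2 + 4*s - 1)Y = s^(-2) + (-s - 1).
Divide through and combine into a single rational function.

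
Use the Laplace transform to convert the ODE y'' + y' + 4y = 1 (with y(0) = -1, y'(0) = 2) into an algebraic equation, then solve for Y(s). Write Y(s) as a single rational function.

Take the Laplace transform of both sides.
The derivative rules (L{y''} = s^2 Y - s·y(0) - y'(0) and L{y'} = sY - y(0), with y(0) = -1, y'(0) = 2) turn the left side into (s^2 + s + 4)Y - (-s + 1).
The right side is L{1} = 1/s.
So (s^2 + s + 4)Y = 1/s + (-s + 1).
Solve for Y(s) and write it as one ratio of polynomials.

Y(s) = (-s^2 + s + 1)/(s^3 + s^2 + 4*s)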